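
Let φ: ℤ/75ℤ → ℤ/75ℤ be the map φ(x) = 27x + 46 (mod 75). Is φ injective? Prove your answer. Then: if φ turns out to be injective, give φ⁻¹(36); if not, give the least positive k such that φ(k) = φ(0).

We have gcd(27, 75) = 3 > 1. Taking a = 0 and b = 25: φ(0) = 46 and φ(25) = 27·25 + 46 = 721 ≡ 46 (mod 75).
So φ(0) = φ(25) while 0 ≠ 25, thus φ is not injective.
Since φ is not injective, we find the least positive k with φ(k) = φ(0): this means 27k ≡ 0 (mod 75), i.e. 75 ∣ 27k. Since gcd(27, 75) = 3, dividing through by 3 this holds exactly when 25 ∣ 9k, and as gcd(9, 25) = 1, exactly when 25 ∣ k.
The smallest positive such k is 25.

25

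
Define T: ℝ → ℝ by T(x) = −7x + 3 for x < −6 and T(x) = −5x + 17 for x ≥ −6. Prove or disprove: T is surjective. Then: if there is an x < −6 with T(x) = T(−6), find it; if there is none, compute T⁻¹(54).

-44/7

Both pieces are strictly decreasing (slopes −7 and −5), so each is injective on its own interval.
The left piece maps (−∞, −6) onto (45, ∞); the right piece maps [−6, ∞) onto (−∞, 47].
The union (45, ∞) ∪ (−∞, 47] covers ℝ, so T is surjective.
For the follow-up: the images overlap, so an x < −6 with T(x) = T(−6) exists. T(−6) = 47; solving −7x + 3 = 47 for x < −6 gives x = (47 − 3)/(−7) = −44/7.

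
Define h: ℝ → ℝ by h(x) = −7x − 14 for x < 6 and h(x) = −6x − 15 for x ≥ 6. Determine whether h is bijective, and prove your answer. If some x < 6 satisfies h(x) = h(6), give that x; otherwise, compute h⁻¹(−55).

37/7

Both pieces are strictly decreasing (slopes −7 and −6), so each is injective on its own interval.
The left piece maps (−∞, 6) onto (−56, ∞); the right piece maps [6, ∞) onto (−∞, −51].
These images overlap. In particular h(6) = −51 (right piece), and solving −7x − 14 = −51 on the left piece gives x = 37/7 < 6.
So h(37/7) = h(6) with 37/7 ≠ 6, and h is not injective, hence not bijective. This x = 37/7 is the requested value below 6.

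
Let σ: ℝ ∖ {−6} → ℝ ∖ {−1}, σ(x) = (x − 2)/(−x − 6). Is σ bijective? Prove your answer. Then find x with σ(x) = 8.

Suppose σ(s) = σ(t). Cross-multiplying: (s − 2)(−t − 6) = (t − 2)(−s − 6).
Expanding both sides and cancelling the symmetric terms leaves −8·(s − t) = 0. Since −8 ≠ 0, s = t. Therefore σ is injective.
For any y ≠ −1, solving y(−x − 6) = x − 2 for x gives a well-defined x ≠ −6. So σ is surjective.
Therefore σ is bijective.
Solving σ(x) = 8: cross-multiplying gives x − 2 = 8(−x − 6), which rearranges to 9x = −46, so x = −46/9.

-46/9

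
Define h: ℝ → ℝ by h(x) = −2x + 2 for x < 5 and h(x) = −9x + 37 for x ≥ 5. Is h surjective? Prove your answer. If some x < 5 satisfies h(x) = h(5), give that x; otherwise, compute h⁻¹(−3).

5/2

Both pieces are strictly decreasing (slopes −2 and −9), so each is injective on its own interval.
The left piece maps (−∞, 5) onto (−8, ∞); the right piece maps [5, ∞) onto (−∞, −8].
These images together cover ℝ, so h is surjective.
Because the two images are disjoint, no x < 5 has h(x) = h(5), so we compute h⁻¹(−3): −3 lies in (−8, ∞), so solve −2x + 2 = −3: x = (−3 − 2)/(−2) = 5/2.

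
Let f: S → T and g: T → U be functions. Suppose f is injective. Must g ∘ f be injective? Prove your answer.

No. Take S = T = U = {1, 2, 3}, f = identity (injective), and g(x) = 1 for every x.
Then (g ∘ f)(1) = 1 = (g ∘ f)(3) with 1 ≠ 3, so g ∘ f is not injective.

not injective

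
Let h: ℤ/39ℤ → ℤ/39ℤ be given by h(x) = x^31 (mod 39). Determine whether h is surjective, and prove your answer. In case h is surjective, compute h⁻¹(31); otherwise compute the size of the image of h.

Computing x^31 mod 39 for each x (by repeated squaring, reducing mod 39 at every step), the values h(0), h(1), …, h(38) are: 0, 1, 11, 3, 4, 8, 33, 19, 5, 9, 10, 2, 12, 13, 14, 24, 16, 17, 21, 7, 32, 18, 22, 23, 15, 25, 26, 27, 37, 29, 30, 34, 20, 6, 31, 35, 36, 28, 38.
Every element of ℤ/39ℤ appears exactly once in this list, so h is a bijection, and in particular surjective.
Since h is surjective, we read off the preimage of 31 from the same table: h(34) = 31, so h⁻¹(31) = 34.

34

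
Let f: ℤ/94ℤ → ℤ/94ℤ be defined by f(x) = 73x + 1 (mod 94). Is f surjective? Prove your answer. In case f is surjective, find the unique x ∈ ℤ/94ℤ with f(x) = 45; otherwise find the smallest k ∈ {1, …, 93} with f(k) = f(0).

By definition, f is surjective if every y in the codomain equals f(x) for some x in the domain.
Since gcd(73, 94) = 1, 73 is invertible modulo 94. Euclid's algorithm: 94 = 1·73 + 21, 73 = 3·21 + 10, 21 = 2·10 + 1; back-substituting gives 1 = 85·73 − 66·94, so 73⁻¹ ≡ 85 (mod 94).
Then y ↦ 85(y − 1) is a two-sided inverse to f, so every y ∈ ℤ/94ℤ has a preimage.
Thus f is surjective.
Since f is surjective, we compute f⁻¹(45): solve 73x + 1 ≡ 45 (mod 94), i.e. 73x ≡ 44 (mod 94).
Multiplying by 73⁻¹ = 85 gives x ≡ 85·44 = 3740 = 39·94 + 74 ≡ 74 (mod 94).
Check: f(74) = 73·74 + 1 = 5403 = 57·94 + 45 ≡ 45 (mod 94).

74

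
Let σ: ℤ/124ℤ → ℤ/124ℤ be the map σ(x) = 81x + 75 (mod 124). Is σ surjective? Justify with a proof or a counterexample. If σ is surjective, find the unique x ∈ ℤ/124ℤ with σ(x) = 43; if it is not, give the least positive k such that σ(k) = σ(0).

44

Since gcd(81, 124) = 1, 81 is invertible modulo 124. Euclid's algorithm: 124 = 1·81 + 43, 81 = 1·43 + 38, 43 = 1·38 + 5, 38 = 7·5 + 3, 5 = 1·3 + 2, 3 = 1·2 + 1; back-substituting gives 1 = 49·81 − 32·124, so 81⁻¹ ≡ 49 (mod 124).
Then y ↦ 49(y − 75) is a two-sided inverse to σ, so every y ∈ ℤ/124ℤ has a preimage.
So σ is surjective.
Since σ is surjective, we find σ⁻¹(43): we need 81x ≡ 43 − 75 ≡ 92 (mod 124). Using 81⁻¹ = 49: x ≡ 49·92 = 4508 = 36·124 + 44, so x = 44.
Check: σ(44) = 81·44 + 75 = 3639 = 29·124 + 43 ≡ 43 (mod 124).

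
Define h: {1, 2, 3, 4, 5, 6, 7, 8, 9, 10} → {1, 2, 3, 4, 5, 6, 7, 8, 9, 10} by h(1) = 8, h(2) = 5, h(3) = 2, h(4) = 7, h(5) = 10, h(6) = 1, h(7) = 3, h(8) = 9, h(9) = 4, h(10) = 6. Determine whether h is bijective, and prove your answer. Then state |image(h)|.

The values 8, 5, 2, 7, 10, 1, 3, 9, 4, 6 are a permutation of {1, 2, 3, 4, 5, 6, 7, 8, 9, 10}: each element appears exactly once.
So h is injective and surjective, hence bijective.
The image of h is {1, 2, 3, 4, 5, 6, 7, 8, 9, 10}, which has 10 elements.

10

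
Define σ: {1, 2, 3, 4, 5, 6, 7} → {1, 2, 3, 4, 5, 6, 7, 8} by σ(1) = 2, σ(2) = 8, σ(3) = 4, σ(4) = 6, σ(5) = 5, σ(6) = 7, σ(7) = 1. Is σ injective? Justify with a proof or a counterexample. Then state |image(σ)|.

7

The values σ(1), …, σ(7) are 2, 8, 4, 6, 5, 7, 1 — all distinct.
So σ(s) = σ(t) only when s = t, and σ is injective.
The image of σ is {1, 2, 4, 5, 6, 7, 8}, which has 7 elements.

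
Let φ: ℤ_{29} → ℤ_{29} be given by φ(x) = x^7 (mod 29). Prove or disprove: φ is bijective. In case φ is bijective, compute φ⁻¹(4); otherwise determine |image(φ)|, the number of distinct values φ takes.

φ(2): Repeated squaring mod 29: 2^1 ≡ 2, 2^2 ≡ 2² = 4, 2^4 ≡ 4² = 16. Since 7 = 4 + 2 + 1, 2^7 ≡ 16·4·2: 16·4 = 64 ≡ 6, then 6·2 = 12. So 2^7 ≡ 12 (mod 29).
φ(3): Repeated squaring mod 29: 3^1 ≡ 3, 3^2 ≡ 3² = 9, 3^4 ≡ 9² = 81 ≡ 23. Since 7 = 4 + 2 + 1, 3^7 ≡ 23·9·3: 23·9 = 207 ≡ 4, then 4·3 = 12. So 3^7 ≡ 12 (mod 29).
So φ(2) = φ(3) = 12 while 2 ≠ 3, therefore φ is not injective, hence not bijective.
Since φ is not bijective, we determine |image(φ)|. Computing x^7 mod 29 for each x (by repeated squaring, reducing mod 29 at every step), the values φ(0), φ(1), …, φ(28) are: 0, 1, 12, 12, 28, 28, 28, 1, 17, 28, 17, 12, 17, 28, 12, 17, 1, 12, 17, 12, 1, 12, 28, 1, 1, 1, 17, 17, 28.
The distinct values are {0, 1, 12, 17, 28}; there are 5 of them.

5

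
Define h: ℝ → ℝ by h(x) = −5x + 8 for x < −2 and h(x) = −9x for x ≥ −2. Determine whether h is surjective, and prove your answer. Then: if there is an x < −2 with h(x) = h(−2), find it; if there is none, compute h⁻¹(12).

Both pieces are strictly decreasing (slopes −5 and −9), so each is injective on its own interval.
The left piece maps (−∞, −2) onto (18, ∞); the right piece maps [−2, ∞) onto (−∞, 18].
These images together cover ℝ, so h is surjective.
Because the two images are disjoint, no x < −2 has h(x) = h(−2), so we compute h⁻¹(12): 12 lies in (−∞, 18], so solve −9x = 12: x = (12 − 0)/(−9) = −4/3.

-4/3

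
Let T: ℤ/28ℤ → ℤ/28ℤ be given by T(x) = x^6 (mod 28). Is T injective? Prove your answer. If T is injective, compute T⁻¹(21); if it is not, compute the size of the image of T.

4

T(1) = 1^6 = 1.
T(3): Repeated squaring mod 28: 3^1 ≡ 3, 3^2 ≡ 3² = 9, 3^4 ≡ 9² = 81 ≡ 25. Since 6 = 4 + 2, 3^6 ≡ 25·9: 25·9 = 225 ≡ 1. So 3^6 ≡ 1 (mod 28).
So T(1) = T(3) = 1 while 1 ≠ 3, hence T is not injective.
Since T is not injective, we determine |image(T)|. Computing x^6 mod 28 for each x (by repeated squaring, reducing mod 28 at every step), the values T(0), T(1), …, T(27) are: 0, 1, 8, 1, 8, 1, 8, 21, 8, 1, 8, 1, 8, 1, 0, 1, 8, 1, 8, 1, 8, 21, 8, 1, 8, 1, 8, 1.
The distinct values are {0, 1, 8, 21}; there are 4 of them.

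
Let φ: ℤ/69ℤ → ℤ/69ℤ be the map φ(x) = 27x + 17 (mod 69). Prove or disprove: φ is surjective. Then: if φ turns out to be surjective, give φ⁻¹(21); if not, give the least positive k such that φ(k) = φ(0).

23

Since gcd(27, 69) = 3, we have 27x ≡ 0 (mod 3) for all x, so φ(x) ≡ 2 (mod 3).
But 0 ≢ 2 (mod 3), so 0 ∈ ℤ/69ℤ has no preimage. Hence φ is not surjective.
Since φ is not surjective, we find the least positive k with φ(k) = φ(0): this means 27k ≡ 0 (mod 69), i.e. 69 ∣ 27k. Since gcd(27, 69) = 3, dividing through by 3 this holds exactly when 23 ∣ 9k, and as gcd(9, 23) = 1, exactly when 23 ∣ k.
The smallest positive such k is 23.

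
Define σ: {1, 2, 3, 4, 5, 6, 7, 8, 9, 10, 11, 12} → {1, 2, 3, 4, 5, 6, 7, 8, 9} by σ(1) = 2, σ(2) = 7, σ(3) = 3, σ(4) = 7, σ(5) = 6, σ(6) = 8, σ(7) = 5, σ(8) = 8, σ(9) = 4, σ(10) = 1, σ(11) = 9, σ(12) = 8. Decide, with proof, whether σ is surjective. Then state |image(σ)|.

Every element of the codomain has a preimage: 1 = σ(10), 2 = σ(1), 3 = σ(3), 4 = σ(9), 5 = σ(7), 6 = σ(5), 7 = σ(2), 8 = σ(6), 9 = σ(11).
So σ is surjective.
The image of σ is {1, 2, 3, 4, 5, 6, 7, 8, 9}, which has 9 elements.

9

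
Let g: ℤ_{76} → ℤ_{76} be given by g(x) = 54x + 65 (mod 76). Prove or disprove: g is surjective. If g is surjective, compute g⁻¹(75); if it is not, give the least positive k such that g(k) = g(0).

38

Recall that surjectivity means every element of the codomain has a preimage under g.
Since gcd(54, 76) = 2, we have 54x ≡ 0 (mod 2) for all x, so g(x) ≡ 1 (mod 2).
But 0 ≢ 1 (mod 2), so 0 ∈ ℤ_{76} has no preimage. Hence g is not surjective.
Since g is not surjective, we find the least positive k with g(k) = g(0): this means 54k ≡ 0 (mod 76), i.e. 76 ∣ 54k. Since gcd(54, 76) = 2, dividing through by 2 this holds exactly when 38 ∣ 27k, and as gcd(27, 38) = 1, exactly when 38 ∣ k.
The smallest positive such k is 38.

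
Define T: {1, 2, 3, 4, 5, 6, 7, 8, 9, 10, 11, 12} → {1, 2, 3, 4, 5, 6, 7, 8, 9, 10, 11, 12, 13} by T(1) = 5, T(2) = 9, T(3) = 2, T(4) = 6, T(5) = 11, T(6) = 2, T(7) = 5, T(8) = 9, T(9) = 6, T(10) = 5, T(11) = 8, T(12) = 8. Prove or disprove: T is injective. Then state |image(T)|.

T(3) = 2 = T(6) with 3 ≠ 6, so T is not injective.
The image of T is {2, 5, 6, 8, 9, 11}, which has 6 elements.

6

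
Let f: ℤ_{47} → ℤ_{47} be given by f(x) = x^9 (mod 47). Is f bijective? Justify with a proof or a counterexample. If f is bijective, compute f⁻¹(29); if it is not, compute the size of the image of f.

40

Since 47 is prime, the nonzero elements of ℤ_{47} form a cyclic group of order 46.
As gcd(9, 46) = 1, raising to the 9th power is a bijection on this group: if s^9 ≡ t^9 then (st^{−1})^9 = 1, and the only element of order dividing gcd(9, 46) = 1 is 1, so s = t.
With f(0) = 0 this makes f injective on all of ℤ_{47}, hence bijective (finite equal-size domain and codomain). In particular f is bijective.
Since f is bijective, we find the preimage of 29. The inverse of x ↦ x^9 on (ℤ_{47})^× is x ↦ x^41, because 9·41 = 369 = 8·46 + 1 ≡ 1 (mod 46) and x^{46} = 1 for x ≠ 0 (Fermat). So f⁻¹(29) = 29^41 mod 47.
Repeated squaring mod 47: 29^1 ≡ 29, 29^2 ≡ 29² = 841 ≡ 42, 29^4 ≡ 42² = 1764 ≡ 25, 29^8 ≡ 25² = 625 ≡ 14, 29^16 ≡ 14² = 196 ≡ 8, 29^32 ≡ 8² = 64 ≡ 17. Since 41 = 32 + 8 + 1, 29^41 ≡ 17·14·29: 17·14 = 238 ≡ 3, then 3·29 = 87 ≡ 40. So 29^41 ≡ 40 (mod 47).
Hence f⁻¹(29) = 40.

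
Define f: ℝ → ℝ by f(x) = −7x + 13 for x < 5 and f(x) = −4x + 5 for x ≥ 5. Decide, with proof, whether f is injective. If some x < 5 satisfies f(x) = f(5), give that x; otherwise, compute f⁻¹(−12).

Both pieces are strictly decreasing (slopes −7 and −4), so each is injective on its own interval.
The left piece maps (−∞, 5) onto (−22, ∞); the right piece maps [5, ∞) onto (−∞, −15].
These images overlap. In particular f(5) = −15 (right piece), and solving −7x + 13 = −15 on the left piece gives x = 4 < 5.
So f(4) = f(5) with 4 ≠ 5, and f is not injective. This x = 4 is the requested value below 5.

4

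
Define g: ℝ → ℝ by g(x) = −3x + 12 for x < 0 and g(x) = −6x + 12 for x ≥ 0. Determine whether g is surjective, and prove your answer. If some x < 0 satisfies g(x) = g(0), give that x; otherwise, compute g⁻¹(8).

Both pieces are strictly decreasing (slopes −3 and −6), so each is injective on its own interval.
The left piece maps (−∞, 0) onto (12, ∞); the right piece maps [0, ∞) onto (−∞, 12].
These images together cover ℝ, so g is surjective.
Because the two images are disjoint, no x < 0 has g(x) = g(0), so we compute g⁻¹(8): 8 lies in (−∞, 12], so solve −6x + 12 = 8: x = (8 − 12)/(−6) = 2/3.

2/3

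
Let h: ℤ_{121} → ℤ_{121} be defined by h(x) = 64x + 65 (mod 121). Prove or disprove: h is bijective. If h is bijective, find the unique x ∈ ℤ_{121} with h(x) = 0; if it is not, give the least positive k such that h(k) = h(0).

16

Suppose h(u) = h(v) in ℤ_{121}. Then 64u + 65 ≡ 64v + 65 (mod 121), therefore 64(u − v) ≡ 0 (mod 121).
Since gcd(64, 121) = 1, 64 is invertible modulo 121, hence u − v ≡ 0 (mod 121), i.e. u = v.
We now compute 64⁻¹ mod 121 explicitly. Euclid's algorithm: 121 = 1·64 + 57, 64 = 1·57 + 7, 57 = 8·7 + 1; back-substituting gives 1 = 104·64 − 55·121, so 64⁻¹ ≡ 104 (mod 121).
For any y ∈ ℤ_{121}, x = 104(y − 65) mod 121 satisfies h(x) = 64·104(y − 65) + 65 ≡ y (since 64·104 ≡ 1 mod 121). So every y has a preimage.
So h is bijective.
Since h is bijective, we find h⁻¹(0): we need 64x ≡ 0 − 65 ≡ 56 (mod 121). Using 64⁻¹ = 104: x ≡ 104·56 = 5824 = 48·121 + 16, so x = 16.
Check: h(16) = 64·16 + 65 = 1089 = 9·121 + 0 ≡ 0 (mod 121).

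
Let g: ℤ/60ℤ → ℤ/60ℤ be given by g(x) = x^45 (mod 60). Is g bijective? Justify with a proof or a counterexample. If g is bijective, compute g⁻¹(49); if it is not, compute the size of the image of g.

g(0) = 0^45 = 0.
g(30): Repeated squaring mod 60: 30^1 ≡ 30, 30^2 ≡ 30² = 900 ≡ 0, 30^4 ≡ 0² = 0, 30^8 ≡ 0² = 0, 30^16 ≡ 0² = 0, 30^32 ≡ 0² = 0. Since 45 = 32 + 8 + 4 + 1, 30^45 ≡ 0·0·0·30: 0·0 = 0, then 0·0 = 0, then 0·30 = 0. So 30^45 ≡ 0 (mod 60).
So g(0) = g(30) = 0 while 0 ≠ 30, hence g is not injective, hence not bijective.
Since g is not bijective, we determine |image(g)|. Computing x^45 mod 60 for each x (by repeated squaring, reducing mod 60 at every step), the values g(0), g(1), …, g(59) are: 0, 1, 32, 3, 4, 5, 36, 7, 8, 9, 40, 11, 12, 13, 44, 15, 16, 17, 48, 19, 20, 21, 52, 23, 24, 25, 56, 27, 28, 29, 0, 31, 32, 33, 4, 35, 36, 37, 8, 39, 40, 41, 12, 43, 44, 45, 16, 47, 48, 49, 20, 51, 52, 53, 24, 55, 56, 57, 28, 59.
The distinct values are {0, 1, 3, 4, 5, 7, 8, 9, 11, 12, 13, 15, 16, 17, 19, 20, 21, 23, 24, 25, 27, 28, 29, 31, 32, 33, 35, 36, 37, 39, 40, 41, 43, 44, 45, 47, 48, 49, 51, 52, 53, 55, 56, 57, 59}; there are 45 of them.

45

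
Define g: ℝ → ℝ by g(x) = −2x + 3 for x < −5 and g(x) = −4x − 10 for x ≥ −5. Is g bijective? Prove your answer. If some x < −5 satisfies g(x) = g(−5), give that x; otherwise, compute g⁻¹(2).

-3

Both pieces are strictly decreasing (slopes −2 and −4), so each is injective on its own interval.
The left piece maps (−∞, −5) onto (13, ∞); the right piece maps [−5, ∞) onto (−∞, 10].
The images leave a gap (13 has no preimage), so g is not surjective, hence not bijective.
Because the two images are disjoint, no x < −5 has g(x) = g(−5), so we compute g⁻¹(2): 2 lies in (−∞, 10], so solve −4x − 10 = 2: x = (2 + 10)/(−4) = −3.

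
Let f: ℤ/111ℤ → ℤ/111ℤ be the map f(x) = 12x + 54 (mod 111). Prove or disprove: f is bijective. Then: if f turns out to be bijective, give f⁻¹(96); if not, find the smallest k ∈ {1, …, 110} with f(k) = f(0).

Recall that injectivity means: for all u, v in the domain, f(u) = f(v) implies u = v.
We have gcd(12, 111) = 3 > 1. Taking u = 0 and v = 37: f(0) = 54 and f(37) = 12·37 + 54 = 498 ≡ 54 (mod 111).
So f(0) = f(37) while 0 ≠ 37, so f is not injective, hence not bijective.
Since f is not bijective, we find the least positive k with f(k) = f(0): this means 12k ≡ 0 (mod 111), i.e. 111 ∣ 12k. Since gcd(12, 111) = 3, dividing through by 3 this holds exactly when 37 ∣ 4k, and as gcd(4, 37) = 1, exactly when 37 ∣ k.
The smallest positive such k is 37.

37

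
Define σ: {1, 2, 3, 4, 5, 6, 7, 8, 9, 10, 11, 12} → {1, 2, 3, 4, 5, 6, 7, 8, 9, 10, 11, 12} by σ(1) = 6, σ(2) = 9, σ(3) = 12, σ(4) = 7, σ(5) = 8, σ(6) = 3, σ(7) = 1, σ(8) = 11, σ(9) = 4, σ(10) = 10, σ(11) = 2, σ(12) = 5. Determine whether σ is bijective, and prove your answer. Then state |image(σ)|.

The values 6, 9, 12, 7, 8, 3, 1, 11, 4, 10, 2, 5 are a permutation of {1, 2, 3, 4, 5, 6, 7, 8, 9, 10, 11, 12}: each element appears exactly once.
So σ is injective and surjective, hence bijective.
The image of σ is {1, 2, 3, 4, 5, 6, 7, 8, 9, 10, 11, 12}, which has 12 elements.

12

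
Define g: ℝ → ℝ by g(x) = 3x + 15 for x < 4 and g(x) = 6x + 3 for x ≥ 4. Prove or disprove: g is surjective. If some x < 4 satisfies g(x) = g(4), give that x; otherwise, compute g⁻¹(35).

Both pieces are strictly increasing (slopes 3 and 6), so each is injective on its own interval.
The left piece maps (−∞, 4) onto (−∞, 27); the right piece maps [4, ∞) onto [27, ∞).
These images together cover ℝ, so g is surjective.
Because the two images are disjoint, no x < 4 has g(x) = g(4), so we compute g⁻¹(35): 35 lies in [27, ∞), so solve 6x + 3 = 35: x = (35 − 3)/6 = 16/3.

16/3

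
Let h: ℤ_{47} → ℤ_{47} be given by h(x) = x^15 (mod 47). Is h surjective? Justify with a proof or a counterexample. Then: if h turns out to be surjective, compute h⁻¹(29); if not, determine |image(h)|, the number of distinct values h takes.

35

Since 47 is prime, the nonzero elements of ℤ_{47} form a cyclic group of order 46.
As gcd(15, 46) = 1, raising to the 15th power is a bijection on this group: if a^15 ≡ b^15 then (ab^{−1})^15 = 1, and the only element of order dividing gcd(15, 46) = 1 is 1, so a = b.
With h(0) = 0 this makes h injective on all of ℤ_{47}, hence bijective (finite equal-size domain and codomain). In particular h is surjective.
Since h is surjective, we find the preimage of 29. The inverse of x ↦ x^15 on (ℤ_{47})^× is x ↦ x^43, because 15·43 = 645 = 14·46 + 1 ≡ 1 (mod 46) and x^{46} = 1 for x ≠ 0 (Fermat). So h⁻¹(29) = 29^43 mod 47.
Repeated squaring mod 47: 29^1 ≡ 29, 29^2 ≡ 29² = 841 ≡ 42, 29^4 ≡ 42² = 1764 ≡ 25, 29^8 ≡ 25² = 625 ≡ 14, 29^16 ≡ 14² = 196 ≡ 8, 29^32 ≡ 8² = 64 ≡ 17. Since 43 = 32 + 8 + 2 + 1, 29^43 ≡ 17·14·42·29: 17·14 = 238 ≡ 3, then 3·42 = 126 ≡ 32, then 32·29 = 928 ≡ 35. So 29^43 ≡ 35 (mod 47).
Hence h⁻¹(29) = 35.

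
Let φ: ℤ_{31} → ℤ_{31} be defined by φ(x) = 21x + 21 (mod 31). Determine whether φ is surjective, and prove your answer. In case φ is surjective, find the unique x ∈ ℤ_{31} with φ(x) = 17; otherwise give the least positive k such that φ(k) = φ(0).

19

Since gcd(21, 31) = 1, 21 is invertible modulo 31. Euclid's algorithm: 31 = 1·21 + 10, 21 = 2·10 + 1; back-substituting gives 1 = 3·21 − 2·31, so 21⁻¹ ≡ 3 (mod 31).
Then y ↦ 3(y − 21) is a two-sided inverse to φ, so every y ∈ ℤ_{31} has a preimage.
Thus φ is surjective.
Since φ is surjective, we find φ⁻¹(17): we need 21x ≡ 17 − 21 ≡ 27 (mod 31). Using 21⁻¹ = 3: x ≡ 3·27 = 81 = 2·31 + 19, so x = 19.
Check: φ(19) = 21·19 + 21 = 420 = 13·31 + 17 ≡ 17 (mod 31).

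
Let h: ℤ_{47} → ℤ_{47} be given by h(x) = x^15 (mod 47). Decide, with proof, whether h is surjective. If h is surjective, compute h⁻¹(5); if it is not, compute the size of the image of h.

44

Since 47 is prime, the nonzero elements of ℤ_{47} form a cyclic group of order 46.
As gcd(15, 46) = 1, raising to the 15th power is a bijection on this group: if x_1^15 ≡ x_2^15 then (x_1x_2^{−1})^15 = 1, and the only element of order dividing gcd(15, 46) = 1 is 1, so x_1 = x_2.
With h(0) = 0 this makes h injective on all of ℤ_{47}, hence bijective (finite equal-size domain and codomain). In particular h is surjective.
Since h is surjective, we find the preimage of 5. The inverse of x ↦ x^15 on (ℤ_{47})^× is x ↦ x^43, because 15·43 = 645 = 14·46 + 1 ≡ 1 (mod 46) and x^{46} = 1 for x ≠ 0 (Fermat). So h⁻¹(5) = 5^43 mod 47.
Repeated squaring mod 47: 5^1 ≡ 5, 5^2 ≡ 5² = 25, 5^4 ≡ 25² = 625 ≡ 14, 5^8 ≡ 14² = 196 ≡ 8, 5^16 ≡ 8² = 64 ≡ 17, 5^32 ≡ 17² = 289 ≡ 7. Since 43 = 32 + 8 + 2 + 1, 5^43 ≡ 7·8·25·5: 7·8 = 56 ≡ 9, then 9·25 = 225 ≡ 37, then 37·5 = 185 ≡ 44. So 5^43 ≡ 44 (mod 47).
Hence h⁻¹(5) = 44.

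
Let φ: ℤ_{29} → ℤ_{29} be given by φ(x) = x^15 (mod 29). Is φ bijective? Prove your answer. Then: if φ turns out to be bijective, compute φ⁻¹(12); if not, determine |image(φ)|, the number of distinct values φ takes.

17

Since 29 is prime, the nonzero elements of ℤ_{29} form a cyclic group of order 28.
As gcd(15, 28) = 1, raising to the 15th power is a bijection on this group: if x_1^15 ≡ x_2^15 then (x_1x_2^{−1})^15 = 1, and the only element of order dividing gcd(15, 28) = 1 is 1, so x_1 = x_2.
With φ(0) = 0 this makes φ injective on all of ℤ_{29}, hence bijective (finite equal-size domain and codomain). In particular φ is bijective.
Since φ is bijective, we find the preimage of 12. The inverse of x ↦ x^15 on (ℤ_{29})^× is x ↦ x^15, because 15·15 = 225 = 8·28 + 1 ≡ 1 (mod 28) and x^{28} = 1 for x ≠ 0 (Fermat). So φ⁻¹(12) = 12^15 mod 29.
Repeated squaring mod 29: 12^1 ≡ 12, 12^2 ≡ 12² = 144 ≡ 28, 12^4 ≡ 28² = 784 ≡ 1, 12^8 ≡ 1² = 1. Since 15 = 8 + 4 + 2 + 1, 12^15 ≡ 1·1·28·12: 1·1 = 1, then 1·28 = 28, then 28·12 = 336 ≡ 17. So 12^15 ≡ 17 (mod 29).
Hence φ⁻¹(12) = 17.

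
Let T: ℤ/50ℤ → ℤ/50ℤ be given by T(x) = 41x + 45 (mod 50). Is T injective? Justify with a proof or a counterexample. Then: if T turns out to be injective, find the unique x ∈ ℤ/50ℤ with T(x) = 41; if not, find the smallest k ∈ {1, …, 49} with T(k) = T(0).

6

By definition, T is injective when T(u) = T(v) forces u = v.
If T(u) = T(v), then 41u ≡ 41v (mod 50). Because gcd(41, 50) = 1, we may cancel 41 to get u ≡ v (mod 50).
Therefore T is injective.
We now compute 41⁻¹ mod 50 explicitly. Euclid's algorithm: 50 = 1·41 + 9, 41 = 4·9 + 5, 9 = 1·5 + 4, 5 = 1·4 + 1; back-substituting gives 1 = 11·41 − 9·50, so 41⁻¹ ≡ 11 (mod 50).
Since T is injective, we compute T⁻¹(41): solve 41x + 45 ≡ 41 (mod 50), i.e. 41x ≡ 46 (mod 50).
Multiplying by 41⁻¹ = 11 gives x ≡ 11·46 = 506 = 10·50 + 6 ≡ 6 (mod 50).
Check: T(6) = 41·6 + 45 = 291 = 5·50 + 41 ≡ 41 (mod 50).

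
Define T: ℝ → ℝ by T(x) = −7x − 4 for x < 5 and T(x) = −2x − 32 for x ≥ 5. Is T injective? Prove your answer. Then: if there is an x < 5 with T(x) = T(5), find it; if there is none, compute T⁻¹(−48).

Both pieces are strictly decreasing (slopes −7 and −2), so each is injective on its own interval.
The left piece maps (−∞, 5) onto (−39, ∞); the right piece maps [5, ∞) onto (−∞, −42].
These images are disjoint, so no value is attained by both pieces. Thus T is injective.
Because the two images are disjoint, no x < 5 has T(x) = T(5), so we compute T⁻¹(−48): −48 lies in (−∞, −42], so solve −2x − 32 = −48: x = (−48 + 32)/(−2) = 8.

8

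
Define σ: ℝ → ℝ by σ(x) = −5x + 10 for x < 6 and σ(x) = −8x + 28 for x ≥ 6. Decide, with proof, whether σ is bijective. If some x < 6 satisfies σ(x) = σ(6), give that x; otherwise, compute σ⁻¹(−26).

27/4

Both pieces are strictly decreasing (slopes −5 and −8), so each is injective on its own interval.
The left piece maps (−∞, 6) onto (−20, ∞); the right piece maps [6, ∞) onto (−∞, −20].
Since −20 = −20, the images partition ℝ: σ is injective and surjective, hence bijective.
Because the two images are disjoint, no x < 6 has σ(x) = σ(6), so we compute σ⁻¹(−26): −26 lies in (−∞, −20], so solve −8x + 28 = −26: x = (−26 − 28)/(−8) = 27/4.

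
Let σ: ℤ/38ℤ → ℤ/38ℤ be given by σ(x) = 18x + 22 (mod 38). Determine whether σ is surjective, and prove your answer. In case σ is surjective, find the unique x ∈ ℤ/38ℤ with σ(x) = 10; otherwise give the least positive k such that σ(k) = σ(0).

Recall that surjectivity means every element of the codomain has a preimage under σ.
Since gcd(18, 38) = 2, we have 18x ≡ 0 (mod 2) for all x, so σ(x) ≡ 0 (mod 2).
But 1 ≢ 0 (mod 2), so 1 ∈ ℤ/38ℤ has no preimage. So σ is not surjective.
Since σ is not surjective, we find the least positive k with σ(k) = σ(0): this means 18k ≡ 0 (mod 38), i.e. 38 ∣ 18k. Since gcd(18, 38) = 2, dividing through by 2 this holds exactly when 19 ∣ 9k, and as gcd(9, 19) = 1, exactly when 19 ∣ k.
The smallest positive such k is 19.

19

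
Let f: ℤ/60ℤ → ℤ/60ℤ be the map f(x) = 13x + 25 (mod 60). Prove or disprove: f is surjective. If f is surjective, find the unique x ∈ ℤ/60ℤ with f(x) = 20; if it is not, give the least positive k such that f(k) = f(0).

55

Since gcd(13, 60) = 1, 13 is invertible modulo 60. Euclid's algorithm: 60 = 4·13 + 8, 13 = 1·8 + 5, 8 = 1·5 + 3, 5 = 1·3 + 2, 3 = 1·2 + 1; back-substituting gives 1 = 37·13 − 8·60, so 13⁻¹ ≡ 37 (mod 60).
Then y ↦ 37(y − 25) is a two-sided inverse to f, so every y ∈ ℤ/60ℤ has a preimage.
Therefore f is surjective.
Since f is surjective, we find f⁻¹(20): we need 13x ≡ 20 − 25 ≡ 55 (mod 60). Using 13⁻¹ = 37: x ≡ 37·55 = 2035 = 33·60 + 55, so x = 55.
Check: f(55) = 13·55 + 25 = 740 = 12·60 + 20 ≡ 20 (mod 60).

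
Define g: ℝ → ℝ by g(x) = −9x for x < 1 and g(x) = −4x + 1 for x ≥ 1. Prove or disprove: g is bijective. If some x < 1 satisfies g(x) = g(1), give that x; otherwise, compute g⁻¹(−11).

Both pieces are strictly decreasing (slopes −9 and −4), so each is injective on its own interval.
The left piece maps (−∞, 1) onto (−9, ∞); the right piece maps [1, ∞) onto (−∞, −3].
These images overlap. In particular g(1) = −3 (right piece), and solving −9x = −3 on the left piece gives x = 1/3 < 1.
So g(1/3) = g(1) with 1/3 ≠ 1, and g is not injective, hence not bijective. This x = 1/3 is the requested value below 1.

1/3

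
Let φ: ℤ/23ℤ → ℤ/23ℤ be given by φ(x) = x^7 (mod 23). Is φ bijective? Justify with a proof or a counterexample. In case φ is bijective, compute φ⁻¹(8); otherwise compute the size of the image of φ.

4

Since 23 is prime, the nonzero elements of ℤ/23ℤ form a cyclic group of order 22.
As gcd(7, 22) = 1, raising to the 7th power is a bijection on this group: if u^7 ≡ v^7 then (uv^{−1})^7 = 1, and the only element of order dividing gcd(7, 22) = 1 is 1, so u = v.
With φ(0) = 0 this makes φ injective on all of ℤ/23ℤ, hence bijective (finite equal-size domain and codomain). In particular φ is bijective.
Since φ is bijective, we find the preimage of 8. The inverse of x ↦ x^7 on (ℤ/23ℤ)^× is x ↦ x^19, because 7·19 = 133 = 6·22 + 1 ≡ 1 (mod 22) and x^{22} = 1 for x ≠ 0 (Fermat). So φ⁻¹(8) = 8^19 mod 23.
Repeated squaring mod 23: 8^1 ≡ 8, 8^2 ≡ 8² = 64 ≡ 18, 8^4 ≡ 18² = 324 ≡ 2, 8^8 ≡ 2² = 4, 8^16 ≡ 4² = 16. Since 19 = 16 + 2 + 1, 8^19 ≡ 16·18·8: 16·18 = 288 ≡ 12, then 12·8 = 96 ≡ 4. So 8^19 ≡ 4 (mod 23).
Hence φ⁻¹(8) = 4.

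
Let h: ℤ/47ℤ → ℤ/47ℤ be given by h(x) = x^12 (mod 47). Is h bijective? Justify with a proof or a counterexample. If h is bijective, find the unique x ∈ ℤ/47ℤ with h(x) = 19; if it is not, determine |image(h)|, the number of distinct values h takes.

h(23): Repeated squaring mod 47: 23^1 ≡ 23, 23^2 ≡ 23² = 529 ≡ 12, 23^4 ≡ 12² = 144 ≡ 3, 23^8 ≡ 3² = 9. Since 12 = 8 + 4, 23^12 ≡ 9·3: 9·3 = 27. So 23^12 ≡ 27 (mod 47).
h(24): Repeated squaring mod 47: 24^1 ≡ 24, 24^2 ≡ 24² = 576 ≡ 12, 24^4 ≡ 12² = 144 ≡ 3, 24^8 ≡ 3² = 9. Since 12 = 8 + 4, 24^12 ≡ 9·3: 9·3 = 27. So 24^12 ≡ 27 (mod 47).
So h(23) = h(24) = 27 while 23 ≠ 24, thus h is not injective, hence not bijective.
Since h is not bijective, we determine |image(h)|. Computing x^12 mod 47 for each x (by repeated squaring, reducing mod 47 at every step), the values h(0), h(1), …, h(46) are: 0, 1, 7, 12, 2, 18, 37, 17, 14, 3, 32, 6, 24, 9, 25, 28, 4, 8, 21, 34, 36, 16, 42, 27, 27, 42, 16, 36, 34, 21, 8, 4, 28, 25, 9, 24, 6, 32, 3, 14, 17, 37, 18, 2, 12, 7, 1.
The distinct values are {0, 1, 2, 3, 4, 6, 7, 8, 9, 12, 14, 16, 17, 18, 21, 24, 25, 27, 28, 32, 34, 36, 37, 42}; there are 24 of them.

24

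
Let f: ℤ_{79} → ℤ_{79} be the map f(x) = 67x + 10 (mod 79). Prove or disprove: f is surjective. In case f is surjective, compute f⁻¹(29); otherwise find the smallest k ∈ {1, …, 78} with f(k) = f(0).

5

Since gcd(67, 79) = 1, 67 is invertible modulo 79. Euclid's algorithm: 79 = 1·67 + 12, 67 = 5·12 + 7, 12 = 1·7 + 5, 7 = 1·5 + 2, 5 = 2·2 + 1; back-substituting gives 1 = 46·67 − 39·79, so 67⁻¹ ≡ 46 (mod 79).
Then y ↦ 46(y − 10) is a two-sided inverse to f, so every y ∈ ℤ_{79} has a preimage.
Hence f is surjective.
Since f is surjective, we compute f⁻¹(29): solve 67x + 10 ≡ 29 (mod 79), i.e. 67x ≡ 19 (mod 79).
Multiplying by 67⁻¹ = 46 gives x ≡ 46·19 = 874 = 11·79 + 5 ≡ 5 (mod 79).
Check: f(5) = 67·5 + 10 = 345 = 4·79 + 29 ≡ 29 (mod 79).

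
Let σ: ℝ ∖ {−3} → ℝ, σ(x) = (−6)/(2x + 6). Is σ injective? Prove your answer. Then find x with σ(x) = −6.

Suppose σ(x_1) = σ(x_2). Cross-multiplying: (−6)(2x_2 + 6) = (−6)(2x_1 + 6).
Expanding both sides and cancelling the symmetric terms leaves 12·(x_1 − x_2) = 0. Since 12 ≠ 0, x_1 = x_2. Thus σ is injective.
Solving σ(x) = −6: cross-multiplying gives −6 = −6(2x + 6), which rearranges to 12x = −30, so x = −5/2.

-5/2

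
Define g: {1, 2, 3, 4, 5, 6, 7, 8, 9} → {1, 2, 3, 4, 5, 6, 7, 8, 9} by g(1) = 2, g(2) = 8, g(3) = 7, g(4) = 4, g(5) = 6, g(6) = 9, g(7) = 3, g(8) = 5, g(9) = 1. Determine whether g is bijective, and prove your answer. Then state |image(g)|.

9

The values 2, 8, 7, 4, 6, 9, 3, 5, 1 are a permutation of {1, 2, 3, 4, 5, 6, 7, 8, 9}: each element appears exactly once.
So g is injective and surjective, hence bijective.
The image of g is {1, 2, 3, 4, 5, 6, 7, 8, 9}, which has 9 elements.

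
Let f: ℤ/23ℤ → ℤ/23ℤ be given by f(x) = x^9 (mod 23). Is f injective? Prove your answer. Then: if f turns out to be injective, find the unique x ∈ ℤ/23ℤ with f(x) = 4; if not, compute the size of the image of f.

12

Since 23 is prime, the nonzero elements of ℤ/23ℤ form a cyclic group of order 22.
As gcd(9, 22) = 1, raising to the 9th power is a bijection on this group: if x_1^9 ≡ x_2^9 then (x_1x_2^{−1})^9 = 1, and the only element of order dividing gcd(9, 22) = 1 is 1, so x_1 = x_2.
With f(0) = 0 this makes f injective on all of ℤ/23ℤ, hence bijective (finite equal-size domain and codomain). In particular f is injective.
Since f is injective, we find the preimage of 4. The inverse of x ↦ x^9 on (ℤ/23ℤ)^× is x ↦ x^5, because 9·5 = 45 = 2·22 + 1 ≡ 1 (mod 22) and x^{22} = 1 for x ≠ 0 (Fermat). So f⁻¹(4) = 4^5 mod 23.
Repeated squaring mod 23: 4^1 ≡ 4, 4^2 ≡ 4² = 16, 4^4 ≡ 16² = 256 ≡ 3. Since 5 = 4 + 1, 4^5 ≡ 3·4: 3·4 = 12. So 4^5 ≡ 12 (mod 23).
Hence f⁻¹(4) = 12.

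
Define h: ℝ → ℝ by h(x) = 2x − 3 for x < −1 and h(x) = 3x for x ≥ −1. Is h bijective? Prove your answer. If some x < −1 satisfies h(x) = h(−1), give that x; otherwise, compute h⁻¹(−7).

-2

Both pieces are strictly increasing (slopes 2 and 3), so each is injective on its own interval.
The left piece maps (−∞, −1) onto (−∞, −5); the right piece maps [−1, ∞) onto [−3, ∞).
The images leave a gap (−5 has no preimage), so h is not surjective, hence not bijective.
Because the two images are disjoint, no x < −1 has h(x) = h(−1), so we compute h⁻¹(−7): −7 lies in (−∞, −5), so solve 2x − 3 = −7: x = (−7 + 3)/2 = −2.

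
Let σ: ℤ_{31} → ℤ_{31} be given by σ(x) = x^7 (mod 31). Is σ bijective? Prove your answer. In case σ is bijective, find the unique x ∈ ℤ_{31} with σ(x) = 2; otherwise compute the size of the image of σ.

Since 31 is prime, the nonzero elements of ℤ_{31} form a cyclic group of order 30.
As gcd(7, 30) = 1, raising to the 7th power is a bijection on this group: if s^7 ≡ t^7 then (st^{−1})^7 = 1, and the only element of order dividing gcd(7, 30) = 1 is 1, so s = t.
With σ(0) = 0 this makes σ injective on all of ℤ_{31}, hence bijective (finite equal-size domain and codomain). In particular σ is bijective.
Since σ is bijective, we find the preimage of 2. The inverse of x ↦ x^7 on (ℤ_{31})^× is x ↦ x^13, because 7·13 = 91 = 3·30 + 1 ≡ 1 (mod 30) and x^{30} = 1 for x ≠ 0 (Fermat). So σ⁻¹(2) = 2^13 mod 31.
Repeated squaring mod 31: 2^1 ≡ 2, 2^2 ≡ 2² = 4, 2^4 ≡ 4² = 16, 2^8 ≡ 16² = 256 ≡ 8. Since 13 = 8 + 4 + 1, 2^13 ≡ 8·16·2: 8·16 = 128 ≡ 4, then 4·2 = 8. So 2^13 ≡ 8 (mod 31).
Hence σ⁻¹(2) = 8.

8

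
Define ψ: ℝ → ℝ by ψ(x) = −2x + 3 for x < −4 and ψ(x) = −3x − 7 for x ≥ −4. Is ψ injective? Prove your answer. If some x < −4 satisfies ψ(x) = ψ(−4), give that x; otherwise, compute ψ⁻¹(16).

Both pieces are strictly decreasing (slopes −2 and −3), so each is injective on its own interval.
The left piece maps (−∞, −4) onto (11, ∞); the right piece maps [−4, ∞) onto (−∞, 5].
These images are disjoint, so no value is attained by both pieces. So ψ is injective.
Because the two images are disjoint, no x < −4 has ψ(x) = ψ(−4), so we compute ψ⁻¹(16): 16 lies in (11, ∞), so solve −2x + 3 = 16: x = (16 − 3)/(−2) = −13/2.

-13/2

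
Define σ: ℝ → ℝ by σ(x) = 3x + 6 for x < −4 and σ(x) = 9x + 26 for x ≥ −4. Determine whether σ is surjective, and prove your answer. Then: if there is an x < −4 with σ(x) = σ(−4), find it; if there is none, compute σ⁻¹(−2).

-16/3

Both pieces are strictly increasing (slopes 3 and 9), so each is injective on its own interval.
The left piece maps (−∞, −4) onto (−∞, −6); the right piece maps [−4, ∞) onto [−10, ∞).
The union (−∞, −6) ∪ [−10, ∞) covers ℝ, so σ is surjective.
For the follow-up: the images overlap, so an x < −4 with σ(x) = σ(−4) exists. σ(−4) = −10; solving 3x + 6 = −10 for x < −4 gives x = (−10 − 6)/3 = −16/3.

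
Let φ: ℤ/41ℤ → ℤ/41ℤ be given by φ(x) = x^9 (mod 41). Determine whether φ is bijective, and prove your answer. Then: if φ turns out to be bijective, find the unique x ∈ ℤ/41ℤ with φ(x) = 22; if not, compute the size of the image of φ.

Since 41 is prime, the nonzero elements of ℤ/41ℤ form a cyclic group of order 40.
As gcd(9, 40) = 1, raising to the 9th power is a bijection on this group: if x_1^9 ≡ x_2^9 then (x_1x_2^{−1})^9 = 1, and the only element of order dividing gcd(9, 40) = 1 is 1, so x_1 = x_2.
With φ(0) = 0 this makes φ injective on all of ℤ/41ℤ, hence bijective (finite equal-size domain and codomain). In particular φ is bijective.
Since φ is bijective, we find the preimage of 22. The inverse of x ↦ x^9 on (ℤ/41ℤ)^× is x ↦ x^9, because 9·9 = 81 = 2·40 + 1 ≡ 1 (mod 40) and x^{40} = 1 for x ≠ 0 (Fermat). So φ⁻¹(22) = 22^9 mod 41.
Repeated squaring mod 41: 22^1 ≡ 22, 22^2 ≡ 22² = 484 ≡ 33, 22^4 ≡ 33² = 1089 ≡ 23, 22^8 ≡ 23² = 529 ≡ 37. Since 9 = 8 + 1, 22^9 ≡ 37·22: 37·22 = 814 ≡ 35. So 22^9 ≡ 35 (mod 41).
Hence φ⁻¹(22) = 35.

35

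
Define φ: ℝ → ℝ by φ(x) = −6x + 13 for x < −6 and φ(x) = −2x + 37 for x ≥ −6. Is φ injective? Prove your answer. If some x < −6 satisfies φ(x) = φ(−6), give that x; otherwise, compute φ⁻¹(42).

-5/2

Both pieces are strictly decreasing (slopes −6 and −2), so each is injective on its own interval.
The left piece maps (−∞, −6) onto (49, ∞); the right piece maps [−6, ∞) onto (−∞, 49].
These images are disjoint, so no value is attained by both pieces. Hence φ is injective.
Because the two images are disjoint, no x < −6 has φ(x) = φ(−6), so we compute φ⁻¹(42): 42 lies in (−∞, 49], so solve −2x + 37 = 42: x = (42 − 37)/(−2) = −5/2.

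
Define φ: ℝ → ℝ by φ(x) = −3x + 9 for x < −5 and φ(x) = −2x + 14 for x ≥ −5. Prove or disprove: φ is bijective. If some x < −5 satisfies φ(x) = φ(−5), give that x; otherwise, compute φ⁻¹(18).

Both pieces are strictly decreasing (slopes −3 and −2), so each is injective on its own interval.
The left piece maps (−∞, −5) onto (24, ∞); the right piece maps [−5, ∞) onto (−∞, 24].
Since 24 = 24, the images partition ℝ: φ is injective and surjective, hence bijective.
Because the two images are disjoint, no x < −5 has φ(x) = φ(−5), so we compute φ⁻¹(18): 18 lies in (−∞, 24], so solve −2x + 14 = 18: x = (18 − 14)/(−2) = −2.

-2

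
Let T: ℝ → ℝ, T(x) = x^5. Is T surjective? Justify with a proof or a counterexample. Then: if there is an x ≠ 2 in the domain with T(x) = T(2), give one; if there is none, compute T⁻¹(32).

For any y ∈ ℝ, x = y^{1/5} ∈ ℝ gives T(x) = y, so T is surjective.
Since x ↦ x^5 is strictly increasing on ℝ, it is injective there, so no x ≠ 2 in the domain has T(x) = T(2). We therefore compute T⁻¹(32) = 32^{1/5} = 2 (indeed 2^5 = 32).

2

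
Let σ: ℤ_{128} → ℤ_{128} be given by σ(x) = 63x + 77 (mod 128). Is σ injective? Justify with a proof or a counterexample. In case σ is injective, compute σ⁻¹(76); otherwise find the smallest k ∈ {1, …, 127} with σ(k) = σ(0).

If σ(a) = σ(b), then 63a ≡ 63b (mod 128). Because gcd(63, 128) = 1, we may cancel 63 to get a ≡ b (mod 128).
Hence σ is injective.
We now compute 63⁻¹ mod 128 explicitly. Euclid's algorithm: 128 = 2·63 + 2, 63 = 31·2 + 1; back-substituting gives 1 = 63·63 − 31·128, so 63⁻¹ ≡ 63 (mod 128).
Since σ is injective, we find σ⁻¹(76): we need 63x ≡ 76 − 77 ≡ 127 (mod 128). Using 63⁻¹ = 63: x ≡ 63·127 = 8001 = 62·128 + 65, so x = 65.
Check: σ(65) = 63·65 + 77 = 4172 = 32·128 + 76 ≡ 76 (mod 128).

65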